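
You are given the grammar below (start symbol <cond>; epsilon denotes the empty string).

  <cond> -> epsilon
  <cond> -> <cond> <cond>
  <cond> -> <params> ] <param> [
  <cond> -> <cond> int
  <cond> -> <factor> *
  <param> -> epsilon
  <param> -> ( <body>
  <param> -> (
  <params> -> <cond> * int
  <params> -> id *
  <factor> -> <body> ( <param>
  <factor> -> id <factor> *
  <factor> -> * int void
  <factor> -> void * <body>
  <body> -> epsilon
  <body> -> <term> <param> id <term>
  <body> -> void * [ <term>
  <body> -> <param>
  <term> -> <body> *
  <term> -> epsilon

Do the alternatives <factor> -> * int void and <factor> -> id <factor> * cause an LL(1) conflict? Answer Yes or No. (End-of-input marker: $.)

FIRST(* int void) = { * } and FIRST(id <factor> *) = { id }.
The FIRST sets are disjoint and neither alternative is nullable — no conflict.

No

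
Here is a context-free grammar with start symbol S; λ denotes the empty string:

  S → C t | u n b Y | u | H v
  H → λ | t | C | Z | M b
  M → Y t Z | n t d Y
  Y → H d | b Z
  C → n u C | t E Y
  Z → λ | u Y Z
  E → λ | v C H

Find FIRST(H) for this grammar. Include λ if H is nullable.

H → λ contributes λ.
H → t contributes {t}.
From H → C: add FIRST(C) = { n, t }.
From H → Z: add FIRST(Z) = { u, λ } (including λ since Z is nullable).
From H → M b: add FIRST(M) = { b, d, n, t, u }.
Union: FIRST(H) = { b, d, n, t, u, λ }.

{ b, d, n, t, u, λ }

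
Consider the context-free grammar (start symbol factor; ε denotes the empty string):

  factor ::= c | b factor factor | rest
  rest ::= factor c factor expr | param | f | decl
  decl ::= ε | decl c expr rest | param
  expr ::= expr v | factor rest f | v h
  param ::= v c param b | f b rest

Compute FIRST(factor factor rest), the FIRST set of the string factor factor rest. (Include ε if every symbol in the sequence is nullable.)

Add FIRST(factor)\{ε} = { b, c, f, v }; factor is nullable, continue.
Add FIRST(factor)\{ε} = { b, c, f, v }; factor is nullable, continue.
Add FIRST(rest)\{ε} = { b, c, f, v }; rest is nullable, continue.
Every symbol is nullable, so include ε.

{ b, c, f, v, ε }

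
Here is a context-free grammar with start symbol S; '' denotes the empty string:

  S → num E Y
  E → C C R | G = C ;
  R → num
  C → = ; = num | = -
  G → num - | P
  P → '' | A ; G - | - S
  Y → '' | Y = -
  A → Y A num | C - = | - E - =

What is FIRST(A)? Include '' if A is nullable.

{ -, = }

From A → Y A num: Y nullable, take FIRST(Y) ∪ FIRST(A) = { -, = }.
From A → C - =: add FIRST(C) = { = }.
A → - E - = contributes {-}.
Union: FIRST(A) = { -, = }.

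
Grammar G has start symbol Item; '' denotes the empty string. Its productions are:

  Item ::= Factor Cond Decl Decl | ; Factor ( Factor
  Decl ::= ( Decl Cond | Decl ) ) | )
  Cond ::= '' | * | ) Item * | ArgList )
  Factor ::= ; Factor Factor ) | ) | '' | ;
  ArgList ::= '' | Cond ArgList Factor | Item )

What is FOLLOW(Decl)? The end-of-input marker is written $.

{ $, (, ), *, ; }

In Item ::= Factor Cond Decl Decl: add FIRST(Decl) = { (, ) }.
In Item ::= Factor Cond Decl Decl: Decl is at the end, add FOLLOW(Item) = { $, ), * }.
In Decl ::= ( Decl Cond: add FIRST(Cond)\{''} = { (, ), *, ; }.
  Since Cond is nullable, also add FOLLOW(Decl) = { $, (, ), *, ; }.
In Decl ::= Decl ) ): add FIRST() )) = { ) }.
Union: FOLLOW(Decl) = { $, (, ), *, ; }.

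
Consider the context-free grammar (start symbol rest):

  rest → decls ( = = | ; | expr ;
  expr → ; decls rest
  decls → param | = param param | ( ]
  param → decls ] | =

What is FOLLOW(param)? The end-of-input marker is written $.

{ (, ;, =, ] }

In decls → param: param is at the end, add FOLLOW(decls) = { (, ;, =, ] }.
In decls → = param param: add FIRST(param) = { (, = }.
In decls → = param param: param is at the end, add FOLLOW(decls) = { (, ;, =, ] }.
Union: FOLLOW(param) = { (, ;, =, ] }.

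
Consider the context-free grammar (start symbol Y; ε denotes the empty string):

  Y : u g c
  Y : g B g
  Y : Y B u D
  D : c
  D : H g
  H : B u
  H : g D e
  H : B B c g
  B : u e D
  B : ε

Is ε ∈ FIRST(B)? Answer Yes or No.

Yes

B has an ε-production, so B ⇒ ε.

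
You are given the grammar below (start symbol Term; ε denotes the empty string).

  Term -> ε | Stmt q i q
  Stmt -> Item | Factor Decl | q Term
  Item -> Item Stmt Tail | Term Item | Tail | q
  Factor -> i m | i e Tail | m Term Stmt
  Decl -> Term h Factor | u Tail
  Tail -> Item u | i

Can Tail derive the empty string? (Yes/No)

No

Nullable nonterminals: Term.
No production of Tail has an RHS whose symbols are all nullable, so Tail is not nullable.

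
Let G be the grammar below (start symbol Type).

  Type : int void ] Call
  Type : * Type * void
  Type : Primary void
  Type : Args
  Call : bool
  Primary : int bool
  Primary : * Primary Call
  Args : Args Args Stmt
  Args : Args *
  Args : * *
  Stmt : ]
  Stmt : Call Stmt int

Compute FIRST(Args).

{ * }

From Args : Args Args Stmt: add FIRST(Args) = { * }.
From Args : Args *: add FIRST(Args) = { * }.
Args : * * contributes {*}.
Union: FIRST(Args) = { * }.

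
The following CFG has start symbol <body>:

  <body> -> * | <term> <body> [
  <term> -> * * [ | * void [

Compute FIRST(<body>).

<body> -> * contributes {*}.
From <body> -> <term> <body> [: add FIRST(<term>) = { * }.
Union: FIRST(<body>) = { * }.

{ * }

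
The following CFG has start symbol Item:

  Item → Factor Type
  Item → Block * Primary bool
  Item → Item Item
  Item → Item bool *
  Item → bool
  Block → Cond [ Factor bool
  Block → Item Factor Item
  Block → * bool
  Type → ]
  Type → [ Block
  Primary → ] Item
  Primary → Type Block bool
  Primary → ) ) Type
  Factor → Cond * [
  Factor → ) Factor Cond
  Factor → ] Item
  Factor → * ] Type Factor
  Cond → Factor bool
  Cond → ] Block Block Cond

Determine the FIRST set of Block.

{ ), *, ], bool }

From Block → Cond [ Factor bool: add FIRST(Cond) = { ), *, ] }.
From Block → Item Factor Item: add FIRST(Item) = { ), *, ], bool }.
Block → * bool contributes {*}.
Union: FIRST(Block) = { ), *, ], bool }.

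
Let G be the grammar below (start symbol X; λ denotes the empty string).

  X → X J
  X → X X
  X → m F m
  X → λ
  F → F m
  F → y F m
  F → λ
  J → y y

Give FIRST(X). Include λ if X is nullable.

{ m, y, λ }

From X → X J: X nullable, take FIRST(X) ∪ FIRST(J) = { m, y }.
From X → X X: X, X nullable, take FIRST(X) ∪ FIRST(X) = { m, y }; also λ since the whole RHS is nullable.
X → m F m contributes {m}.
X → λ contributes λ.
Union: FIRST(X) = { m, y, λ }.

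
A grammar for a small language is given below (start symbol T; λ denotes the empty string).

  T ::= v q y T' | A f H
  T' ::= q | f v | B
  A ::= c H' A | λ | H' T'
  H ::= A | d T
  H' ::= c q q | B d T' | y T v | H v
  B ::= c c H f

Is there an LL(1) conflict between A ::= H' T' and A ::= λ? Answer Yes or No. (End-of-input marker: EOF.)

Yes

FIRST(H' T') = { c, d, v, y } and FIRST(λ) = { λ }.
The second alternative is nullable and FOLLOW(A) = { EOF, f, v } shares v with FIRST of the first — conflict.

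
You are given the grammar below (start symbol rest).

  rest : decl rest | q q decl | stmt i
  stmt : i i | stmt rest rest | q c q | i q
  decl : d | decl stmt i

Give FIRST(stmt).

stmt : i i contributes {i}.
From stmt : stmt rest rest: add FIRST(stmt) = { i, q }.
stmt : q c q contributes {q}.
stmt : i q contributes {i}.
Union: FIRST(stmt) = { i, q }.

{ i, q }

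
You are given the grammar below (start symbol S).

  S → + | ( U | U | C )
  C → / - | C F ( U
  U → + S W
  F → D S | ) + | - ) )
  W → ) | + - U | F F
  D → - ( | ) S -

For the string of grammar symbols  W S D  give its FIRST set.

Add FIRST(W) = { ), +, - }; W is not nullable, stop.

{ ), +, - }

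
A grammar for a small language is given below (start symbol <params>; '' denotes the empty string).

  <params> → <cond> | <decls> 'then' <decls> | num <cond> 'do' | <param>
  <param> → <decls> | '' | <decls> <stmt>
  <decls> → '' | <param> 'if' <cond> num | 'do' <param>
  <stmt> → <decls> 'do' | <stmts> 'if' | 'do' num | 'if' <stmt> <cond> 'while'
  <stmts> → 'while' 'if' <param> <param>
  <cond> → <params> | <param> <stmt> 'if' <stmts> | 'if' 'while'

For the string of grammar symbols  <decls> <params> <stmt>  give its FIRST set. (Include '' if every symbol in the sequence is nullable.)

Add FIRST(<decls>)\{''} = { 'do', 'if', 'while' }; <decls> is nullable, continue.
Add FIRST(<params>)\{''} = { 'do', 'if', 'then', 'while', num }; <params> is nullable, continue.
Add FIRST(<stmt>) = { 'do', 'if', 'while' }; <stmt> is not nullable, stop.

{ 'do', 'if', 'then', 'while', num }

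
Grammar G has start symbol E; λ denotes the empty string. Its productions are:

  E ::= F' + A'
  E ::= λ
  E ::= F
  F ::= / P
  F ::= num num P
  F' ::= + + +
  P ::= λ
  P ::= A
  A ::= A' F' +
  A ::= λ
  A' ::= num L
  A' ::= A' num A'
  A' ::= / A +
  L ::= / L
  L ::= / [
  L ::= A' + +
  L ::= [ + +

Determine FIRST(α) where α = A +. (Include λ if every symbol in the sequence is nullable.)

{ +, /, num }

Add FIRST(A)\{λ} = { /, num }; A is nullable, continue.
+ is a terminal; add {+} and stop.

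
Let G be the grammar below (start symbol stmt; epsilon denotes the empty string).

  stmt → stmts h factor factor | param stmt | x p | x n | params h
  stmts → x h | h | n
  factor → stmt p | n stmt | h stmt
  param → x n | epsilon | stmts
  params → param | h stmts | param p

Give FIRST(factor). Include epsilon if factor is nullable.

From factor → stmt p: add FIRST(stmt) = { h, n, p, x }.
factor → n stmt contributes {n}.
factor → h stmt contributes {h}.
Union: FIRST(factor) = { h, n, p, x }.

{ h, n, p, x }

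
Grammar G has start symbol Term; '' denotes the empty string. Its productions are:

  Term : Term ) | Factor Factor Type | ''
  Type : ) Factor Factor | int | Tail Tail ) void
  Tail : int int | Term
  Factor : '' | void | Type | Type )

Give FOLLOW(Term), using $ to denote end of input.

Term is the start symbol, so $ ∈ FOLLOW(Term).
In Term : Term ): add FIRST()) = { ) }.
In Tail : Term: Term is at the end, add FOLLOW(Tail) = { ), int, void }.
Union: FOLLOW(Term) = { $, ), int, void }.

{ $, ), int, void }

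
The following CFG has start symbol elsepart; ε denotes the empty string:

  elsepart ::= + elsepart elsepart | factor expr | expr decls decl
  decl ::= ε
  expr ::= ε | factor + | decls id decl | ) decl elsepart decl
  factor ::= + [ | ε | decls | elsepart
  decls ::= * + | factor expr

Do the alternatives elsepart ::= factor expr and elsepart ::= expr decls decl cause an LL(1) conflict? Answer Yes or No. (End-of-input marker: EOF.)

FIRST(factor expr) = { ), *, +, id, ε } and FIRST(expr decls decl) = { ), *, +, id, ε }.
Both contain ), so the two alternatives are not disjoint — LL(1) conflict.

Yes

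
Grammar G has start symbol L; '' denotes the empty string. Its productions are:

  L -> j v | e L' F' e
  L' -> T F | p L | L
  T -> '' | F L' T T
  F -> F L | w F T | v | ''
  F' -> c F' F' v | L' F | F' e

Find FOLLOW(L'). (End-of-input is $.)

In L -> e L' F' e: add FIRST(F' e) = { c, e, j, p, v, w }.
In T -> F L' T T: add FIRST(T T)\{''} = { e, j, p, v, w }.
  Since T T is nullable, also add FOLLOW(T) = { c, e, j, p, v, w }.
In F' -> L' F: add FIRST(F)\{''} = { e, j, v, w }.
  Since F is nullable, also add FOLLOW(F') = { c, e, j, p, v, w }.
Union: FOLLOW(L') = { c, e, j, p, v, w }.

{ c, e, j, p, v, w }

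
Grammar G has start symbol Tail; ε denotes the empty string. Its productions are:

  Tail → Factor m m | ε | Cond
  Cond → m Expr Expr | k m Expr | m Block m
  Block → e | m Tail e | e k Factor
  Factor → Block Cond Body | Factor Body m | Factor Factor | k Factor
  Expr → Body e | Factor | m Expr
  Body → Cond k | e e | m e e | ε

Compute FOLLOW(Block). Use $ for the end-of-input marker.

{ k, m }

In Cond → m Block m: add FIRST(m) = { m }.
In Factor → Block Cond Body: add FIRST(Cond Body) = { k, m }.
Union: FOLLOW(Block) = { k, m }.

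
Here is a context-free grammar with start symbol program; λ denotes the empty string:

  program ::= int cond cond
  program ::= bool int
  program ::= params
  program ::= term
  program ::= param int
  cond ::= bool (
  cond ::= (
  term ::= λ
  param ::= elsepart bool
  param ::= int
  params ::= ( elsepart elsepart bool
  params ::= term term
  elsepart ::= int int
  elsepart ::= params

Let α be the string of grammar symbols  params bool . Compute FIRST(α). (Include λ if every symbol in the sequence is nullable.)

Add FIRST(params)\{λ} = { ( }; params is nullable, continue.
bool is a terminal; add {bool} and stop.

{ (, bool }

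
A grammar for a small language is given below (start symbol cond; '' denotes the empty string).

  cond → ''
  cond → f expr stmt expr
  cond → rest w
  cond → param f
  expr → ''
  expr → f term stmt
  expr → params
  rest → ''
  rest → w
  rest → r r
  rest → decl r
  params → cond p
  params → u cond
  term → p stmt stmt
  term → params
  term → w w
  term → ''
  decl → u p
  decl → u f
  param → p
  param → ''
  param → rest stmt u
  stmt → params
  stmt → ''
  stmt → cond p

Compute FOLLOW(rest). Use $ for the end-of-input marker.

{ f, p, r, u, w }

In cond → rest w: add FIRST(w) = { w }.
In param → rest stmt u: add FIRST(stmt u) = { f, p, r, u, w }.
Union: FOLLOW(rest) = { f, p, r, u, w }.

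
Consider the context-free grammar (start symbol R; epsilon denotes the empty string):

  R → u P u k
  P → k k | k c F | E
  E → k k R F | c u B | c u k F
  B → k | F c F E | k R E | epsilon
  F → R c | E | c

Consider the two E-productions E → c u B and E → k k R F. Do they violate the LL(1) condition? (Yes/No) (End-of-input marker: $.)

No

FIRST(c u B) = { c } and FIRST(k k R F) = { k }.
The FIRST sets are disjoint and neither alternative is nullable — no conflict.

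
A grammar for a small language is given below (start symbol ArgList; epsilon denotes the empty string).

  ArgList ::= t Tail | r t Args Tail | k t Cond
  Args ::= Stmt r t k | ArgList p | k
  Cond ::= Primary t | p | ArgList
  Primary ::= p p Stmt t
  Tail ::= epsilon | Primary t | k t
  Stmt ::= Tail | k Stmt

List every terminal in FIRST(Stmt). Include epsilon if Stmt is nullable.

{ k, p, epsilon }

From Stmt ::= Tail: add FIRST(Tail) = { k, p, epsilon } (including epsilon since Tail is nullable).
Stmt ::= k Stmt contributes {k}.
Union: FIRST(Stmt) = { k, p, epsilon }.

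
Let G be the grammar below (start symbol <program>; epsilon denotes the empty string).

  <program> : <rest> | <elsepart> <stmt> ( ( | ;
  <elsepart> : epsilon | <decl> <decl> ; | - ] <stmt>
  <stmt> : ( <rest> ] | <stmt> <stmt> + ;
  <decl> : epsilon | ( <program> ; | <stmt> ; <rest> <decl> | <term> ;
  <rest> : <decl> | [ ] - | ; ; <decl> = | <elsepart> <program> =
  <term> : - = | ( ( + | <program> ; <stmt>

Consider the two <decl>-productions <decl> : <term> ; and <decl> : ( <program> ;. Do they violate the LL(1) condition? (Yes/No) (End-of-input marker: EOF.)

FIRST(<term> ;) = { (, -, ;, =, [ } and FIRST(( <program> ;) = { ( }.
Both contain (, so the two alternatives are not disjoint — LL(1) conflict.

Yes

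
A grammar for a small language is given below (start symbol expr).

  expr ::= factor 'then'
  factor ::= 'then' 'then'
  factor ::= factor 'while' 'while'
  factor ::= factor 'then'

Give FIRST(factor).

factor ::= 'then' 'then' contributes {'then'}.
From factor ::= factor 'while' 'while': add FIRST(factor) = { 'then' }.
From factor ::= factor 'then': add FIRST(factor) = { 'then' }.
Union: FIRST(factor) = { 'then' }.

{ 'then' }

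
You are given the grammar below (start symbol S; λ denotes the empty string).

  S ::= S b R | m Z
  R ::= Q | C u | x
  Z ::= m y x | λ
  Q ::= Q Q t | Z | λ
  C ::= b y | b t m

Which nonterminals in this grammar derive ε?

{ Q, R, Z }

Directly nullable (have an λ-production): Z, Q.
R ::= Q with every symbol nullable, so R is nullable.
No other nonterminal has a production whose RHS symbols are all nullable.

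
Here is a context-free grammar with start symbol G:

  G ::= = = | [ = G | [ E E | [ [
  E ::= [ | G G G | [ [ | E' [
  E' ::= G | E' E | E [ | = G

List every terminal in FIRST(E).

E ::= [ contributes {[}.
From E ::= G G G: add FIRST(G) = { =, [ }.
E ::= [ [ contributes {[}.
From E ::= E' [: add FIRST(E') = { =, [ }.
Union: FIRST(E) = { =, [ }.

{ =, [ }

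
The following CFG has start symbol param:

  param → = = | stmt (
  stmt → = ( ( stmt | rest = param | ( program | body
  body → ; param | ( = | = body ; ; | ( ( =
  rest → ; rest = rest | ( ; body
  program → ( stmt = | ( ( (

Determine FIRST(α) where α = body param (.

Add FIRST(body) = { (, ;, = }; body is not nullable, stop.

{ (, ;, = }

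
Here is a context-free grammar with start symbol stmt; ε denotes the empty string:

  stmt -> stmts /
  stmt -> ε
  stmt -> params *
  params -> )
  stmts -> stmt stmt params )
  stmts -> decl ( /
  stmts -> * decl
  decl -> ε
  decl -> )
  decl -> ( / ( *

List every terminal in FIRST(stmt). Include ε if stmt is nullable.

From stmt -> stmts /: add FIRST(stmts) = { (, ), * }.
stmt -> ε contributes ε.
From stmt -> params *: add FIRST(params) = { ) }.
Union: FIRST(stmt) = { (, ), *, ε }.

{ (, ), *, ε }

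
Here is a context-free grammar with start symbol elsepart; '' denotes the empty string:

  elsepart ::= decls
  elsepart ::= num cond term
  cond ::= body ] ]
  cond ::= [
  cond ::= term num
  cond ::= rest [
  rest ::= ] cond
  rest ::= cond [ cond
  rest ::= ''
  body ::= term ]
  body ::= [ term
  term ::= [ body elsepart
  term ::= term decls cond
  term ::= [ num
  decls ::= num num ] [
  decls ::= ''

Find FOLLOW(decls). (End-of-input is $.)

{ $, [, ], num }

In elsepart ::= decls: decls is at the end, add FOLLOW(elsepart) = { $, [, ], num }.
In term ::= term decls cond: add FIRST(cond) = { [, ] }.
Union: FOLLOW(decls) = { $, [, ], num }.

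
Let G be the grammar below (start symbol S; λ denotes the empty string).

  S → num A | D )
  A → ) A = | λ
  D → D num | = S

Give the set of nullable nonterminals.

Directly nullable (have an λ-production): A.
No other nonterminal has a production whose RHS symbols are all nullable.

{ A }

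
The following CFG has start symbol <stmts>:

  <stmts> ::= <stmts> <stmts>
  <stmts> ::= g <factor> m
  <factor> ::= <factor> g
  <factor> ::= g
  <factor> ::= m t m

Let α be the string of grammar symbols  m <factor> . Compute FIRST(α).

m is a terminal; add {m} and stop.

{ m }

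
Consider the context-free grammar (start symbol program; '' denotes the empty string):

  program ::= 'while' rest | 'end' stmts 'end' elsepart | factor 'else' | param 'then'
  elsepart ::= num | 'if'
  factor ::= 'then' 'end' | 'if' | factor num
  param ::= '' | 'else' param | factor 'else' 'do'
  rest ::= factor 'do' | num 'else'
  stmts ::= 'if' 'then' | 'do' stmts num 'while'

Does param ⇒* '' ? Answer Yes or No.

Yes

param has an ''-production, so param ⇒ ''.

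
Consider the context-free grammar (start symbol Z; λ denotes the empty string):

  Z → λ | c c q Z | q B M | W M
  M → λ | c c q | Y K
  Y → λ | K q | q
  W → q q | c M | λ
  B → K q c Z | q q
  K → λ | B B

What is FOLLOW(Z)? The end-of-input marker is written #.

{ #, c, q }

Z is the start symbol, so # ∈ FOLLOW(Z).
In Z → c c q Z: Z is at the end, add FOLLOW(Z) = { #, c, q }.
In B → K q c Z: Z is at the end, add FOLLOW(B) = { #, c, q }.
Union: FOLLOW(Z) = { #, c, q }.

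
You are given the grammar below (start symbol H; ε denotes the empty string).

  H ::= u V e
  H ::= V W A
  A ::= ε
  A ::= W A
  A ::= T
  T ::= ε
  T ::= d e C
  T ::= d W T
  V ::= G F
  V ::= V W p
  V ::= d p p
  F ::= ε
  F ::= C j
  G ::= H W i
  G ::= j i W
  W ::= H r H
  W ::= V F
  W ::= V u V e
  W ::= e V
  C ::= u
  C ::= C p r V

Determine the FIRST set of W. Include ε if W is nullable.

{ d, e, j, u }

From W ::= H r H: add FIRST(H) = { d, j, u }.
From W ::= V F: add FIRST(V) = { d, j, u }.
From W ::= V u V e: add FIRST(V) = { d, j, u }.
W ::= e V contributes {e}.
Union: FIRST(W) = { d, e, j, u }.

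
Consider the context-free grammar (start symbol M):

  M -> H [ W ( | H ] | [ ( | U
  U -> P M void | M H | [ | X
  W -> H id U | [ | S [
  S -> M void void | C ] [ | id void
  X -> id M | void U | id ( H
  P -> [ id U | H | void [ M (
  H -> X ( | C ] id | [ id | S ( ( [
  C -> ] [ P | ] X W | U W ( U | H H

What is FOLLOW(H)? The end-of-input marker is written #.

In M -> H [ W (: add FIRST([ W () = { [ }.
In M -> H ]: add FIRST(]) = { ] }.
In U -> M H: H is at the end, add FOLLOW(U) = { #, (, [, ], id, void }.
In W -> H id U: add FIRST(id U) = { id }.
In X -> id ( H: H is at the end, add FOLLOW(X) = { #, (, [, ], id, void }.
In P -> H: H is at the end, add FOLLOW(P) = { [, ], id, void }.
In C -> H H: add FIRST(H) = { [, ], id, void }.
In C -> H H: H is at the end, add FOLLOW(C) = { ] }.
Union: FOLLOW(H) = { #, (, [, ], id, void }.

{ #, (, [, ], id, void }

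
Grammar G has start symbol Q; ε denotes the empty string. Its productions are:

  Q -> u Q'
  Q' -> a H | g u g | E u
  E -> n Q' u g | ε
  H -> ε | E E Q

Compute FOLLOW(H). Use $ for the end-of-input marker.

In Q' -> a H: H is at the end, add FOLLOW(Q') = { $, u }.
Union: FOLLOW(H) = { $, u }.

{ $, u }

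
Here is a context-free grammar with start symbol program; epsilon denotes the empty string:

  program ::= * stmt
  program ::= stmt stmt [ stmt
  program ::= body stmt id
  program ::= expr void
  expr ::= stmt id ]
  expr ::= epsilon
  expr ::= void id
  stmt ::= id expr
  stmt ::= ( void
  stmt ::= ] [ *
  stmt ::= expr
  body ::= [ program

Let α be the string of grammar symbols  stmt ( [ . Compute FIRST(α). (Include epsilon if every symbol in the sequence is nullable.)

Add FIRST(stmt)\{epsilon} = { (, ], id, void }; stmt is nullable, continue.
( is a terminal; add {(} and stop.

{ (, ], id, void }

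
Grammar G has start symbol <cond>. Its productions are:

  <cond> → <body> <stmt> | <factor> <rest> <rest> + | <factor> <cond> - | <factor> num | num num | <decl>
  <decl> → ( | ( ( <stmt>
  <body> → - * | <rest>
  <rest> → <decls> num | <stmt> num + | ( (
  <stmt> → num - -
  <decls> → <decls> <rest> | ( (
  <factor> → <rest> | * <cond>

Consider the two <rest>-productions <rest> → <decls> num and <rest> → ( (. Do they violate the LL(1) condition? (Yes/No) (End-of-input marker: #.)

FIRST(<decls> num) = { ( } and FIRST(( () = { ( }.
Both contain (, so the two alternatives are not disjoint — LL(1) conflict.

Yes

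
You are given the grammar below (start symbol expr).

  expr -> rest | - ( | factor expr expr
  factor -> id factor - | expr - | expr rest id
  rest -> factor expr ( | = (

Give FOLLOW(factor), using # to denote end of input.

In expr -> factor expr expr: add FIRST(expr expr) = { -, =, id }.
In factor -> id factor -: add FIRST(-) = { - }.
In rest -> factor expr (: add FIRST(expr () = { -, =, id }.
Union: FOLLOW(factor) = { -, =, id }.

{ -, =, id }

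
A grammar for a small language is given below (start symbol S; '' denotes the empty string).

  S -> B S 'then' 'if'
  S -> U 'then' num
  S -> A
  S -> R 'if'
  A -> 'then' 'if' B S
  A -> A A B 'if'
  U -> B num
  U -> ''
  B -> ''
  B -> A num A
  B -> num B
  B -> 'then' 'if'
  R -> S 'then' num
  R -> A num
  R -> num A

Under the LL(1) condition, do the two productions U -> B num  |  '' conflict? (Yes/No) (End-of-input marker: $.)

FIRST(B num) = { 'then', num } and FIRST('') = { '' }.
The second alternative is nullable and FOLLOW(U) = { 'then' } shares 'then' with FIRST of the first — conflict.

Yes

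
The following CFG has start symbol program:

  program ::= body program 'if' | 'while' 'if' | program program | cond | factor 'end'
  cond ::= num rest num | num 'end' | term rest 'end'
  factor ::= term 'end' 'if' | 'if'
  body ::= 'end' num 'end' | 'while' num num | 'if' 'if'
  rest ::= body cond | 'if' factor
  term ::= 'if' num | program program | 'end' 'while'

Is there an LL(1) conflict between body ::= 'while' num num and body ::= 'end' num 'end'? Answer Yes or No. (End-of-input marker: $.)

No

FIRST('while' num num) = { 'while' } and FIRST('end' num 'end') = { 'end' }.
The FIRST sets are disjoint and neither alternative is nullable — no conflict.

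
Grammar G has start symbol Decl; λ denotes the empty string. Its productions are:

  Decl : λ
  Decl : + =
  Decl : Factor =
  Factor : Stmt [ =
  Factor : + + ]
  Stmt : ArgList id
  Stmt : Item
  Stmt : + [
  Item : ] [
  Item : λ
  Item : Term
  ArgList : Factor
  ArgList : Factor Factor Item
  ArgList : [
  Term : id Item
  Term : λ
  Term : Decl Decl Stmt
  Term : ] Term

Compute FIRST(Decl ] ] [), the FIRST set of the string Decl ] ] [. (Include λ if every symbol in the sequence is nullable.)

{ +, [, ], id }

Add FIRST(Decl)\{λ} = { +, [, ], id }; Decl is nullable, continue.
] is a terminal; add {]} and stop.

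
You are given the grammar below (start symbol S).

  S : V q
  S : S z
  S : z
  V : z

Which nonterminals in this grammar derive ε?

{ } (none)

No nonterminal has an empty production or an RHS whose symbols are all nullable.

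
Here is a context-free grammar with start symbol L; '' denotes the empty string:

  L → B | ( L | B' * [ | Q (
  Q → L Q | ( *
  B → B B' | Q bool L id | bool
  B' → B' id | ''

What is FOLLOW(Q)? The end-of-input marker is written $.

{ (, bool }

In L → Q (: add FIRST(() = { ( }.
In Q → L Q: Q is at the end, add FOLLOW(Q) = { (, bool }.
In B → Q bool L id: add FIRST(bool L id) = { bool }.
Union: FOLLOW(Q) = { (, bool }.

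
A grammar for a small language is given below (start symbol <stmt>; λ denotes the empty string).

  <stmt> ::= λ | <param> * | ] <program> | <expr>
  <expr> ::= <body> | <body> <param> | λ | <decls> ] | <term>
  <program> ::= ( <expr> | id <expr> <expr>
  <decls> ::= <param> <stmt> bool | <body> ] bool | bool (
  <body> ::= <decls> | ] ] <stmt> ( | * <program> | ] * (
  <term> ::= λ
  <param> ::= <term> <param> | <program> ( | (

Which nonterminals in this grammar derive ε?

Directly nullable (have an λ-production): <stmt>, <expr>, <term>.
No other nonterminal has a production whose RHS symbols are all nullable.

{ <expr>, <stmt>, <term> }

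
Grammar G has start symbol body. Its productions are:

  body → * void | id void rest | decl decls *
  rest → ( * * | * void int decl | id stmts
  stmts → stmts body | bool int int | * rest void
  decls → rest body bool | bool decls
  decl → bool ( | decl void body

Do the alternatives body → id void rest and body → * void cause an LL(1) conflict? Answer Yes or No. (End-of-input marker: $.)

FIRST(id void rest) = { id } and FIRST(* void) = { * }.
The FIRST sets are disjoint and neither alternative is nullable — no conflict.

No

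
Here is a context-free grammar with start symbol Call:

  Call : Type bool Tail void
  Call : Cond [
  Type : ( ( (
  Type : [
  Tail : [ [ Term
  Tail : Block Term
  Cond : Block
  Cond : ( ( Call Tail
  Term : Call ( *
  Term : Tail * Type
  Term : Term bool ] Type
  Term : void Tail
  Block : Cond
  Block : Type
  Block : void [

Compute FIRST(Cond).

{ (, [, void }

From Cond : Block: add FIRST(Block) = { (, [, void }.
Cond : ( ( Call Tail contributes {(}.
Union: FIRST(Cond) = { (, [, void }.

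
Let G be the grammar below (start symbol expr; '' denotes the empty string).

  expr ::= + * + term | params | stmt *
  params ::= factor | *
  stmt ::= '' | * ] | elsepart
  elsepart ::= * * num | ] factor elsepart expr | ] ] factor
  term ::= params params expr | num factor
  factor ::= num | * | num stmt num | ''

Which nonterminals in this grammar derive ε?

Directly nullable (have an ''-production): stmt, factor.
term ::= params params expr with every symbol nullable, so term is nullable.
params ::= factor with every symbol nullable, so params is nullable.
expr ::= params with every symbol nullable, so expr is nullable.
No other nonterminal has a production whose RHS symbols are all nullable.

{ expr, factor, params, stmt, term }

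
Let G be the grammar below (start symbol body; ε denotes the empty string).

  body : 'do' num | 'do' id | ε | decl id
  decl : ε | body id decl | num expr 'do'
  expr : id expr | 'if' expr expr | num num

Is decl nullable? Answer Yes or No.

Yes

decl has an ε-production, so decl ⇒ ε.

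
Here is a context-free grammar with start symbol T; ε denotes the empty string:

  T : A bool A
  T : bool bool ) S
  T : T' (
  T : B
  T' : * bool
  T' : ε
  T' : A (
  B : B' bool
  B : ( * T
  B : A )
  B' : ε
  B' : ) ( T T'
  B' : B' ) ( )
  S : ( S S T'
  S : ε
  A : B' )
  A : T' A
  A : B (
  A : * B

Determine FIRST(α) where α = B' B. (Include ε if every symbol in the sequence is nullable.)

Add FIRST(B')\{ε} = { ) }; B' is nullable, continue.
Add FIRST(B) = { (, ), *, bool }; B is not nullable, stop.

{ (, ), *, bool }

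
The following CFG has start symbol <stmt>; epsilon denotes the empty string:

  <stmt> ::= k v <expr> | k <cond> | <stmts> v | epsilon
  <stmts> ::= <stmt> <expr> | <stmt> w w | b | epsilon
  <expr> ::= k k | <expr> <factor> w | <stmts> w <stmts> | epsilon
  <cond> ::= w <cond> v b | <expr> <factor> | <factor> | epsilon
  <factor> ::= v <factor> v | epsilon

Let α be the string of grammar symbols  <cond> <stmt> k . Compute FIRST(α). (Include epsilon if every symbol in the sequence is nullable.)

Add FIRST(<cond>)\{epsilon} = { b, k, v, w }; <cond> is nullable, continue.
Add FIRST(<stmt>)\{epsilon} = { b, k, v, w }; <stmt> is nullable, continue.
k is a terminal; add {k} and stop.

{ b, k, v, w }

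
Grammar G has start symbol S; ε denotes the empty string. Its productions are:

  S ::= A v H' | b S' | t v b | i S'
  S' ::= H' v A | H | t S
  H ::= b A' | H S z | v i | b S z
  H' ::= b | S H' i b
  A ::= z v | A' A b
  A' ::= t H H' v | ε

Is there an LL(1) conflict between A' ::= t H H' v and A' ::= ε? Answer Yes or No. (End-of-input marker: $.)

Yes

FIRST(t H H' v) = { t } and FIRST(ε) = { ε }.
The second alternative is nullable and FOLLOW(A') = { $, b, i, t, z } shares t with FIRST of the first — conflict.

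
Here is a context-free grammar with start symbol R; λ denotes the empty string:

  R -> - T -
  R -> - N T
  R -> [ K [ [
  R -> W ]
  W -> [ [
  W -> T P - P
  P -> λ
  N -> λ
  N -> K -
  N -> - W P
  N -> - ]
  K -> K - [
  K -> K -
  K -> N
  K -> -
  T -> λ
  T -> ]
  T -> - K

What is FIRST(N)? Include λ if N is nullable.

N -> λ contributes λ.
From N -> K -: K nullable, take FIRST(K) ∪ {-} = { - }.
N -> - W P contributes {-}.
N -> - ] contributes {-}.
Union: FIRST(N) = { -, λ }.

{ -, λ }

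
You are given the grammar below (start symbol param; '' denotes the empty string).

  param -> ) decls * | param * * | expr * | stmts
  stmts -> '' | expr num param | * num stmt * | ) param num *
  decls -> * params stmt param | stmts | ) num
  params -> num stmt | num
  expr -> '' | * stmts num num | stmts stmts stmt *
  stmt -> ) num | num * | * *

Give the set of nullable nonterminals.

Directly nullable (have an ''-production): stmts, expr.
decls -> stmts with every symbol nullable, so decls is nullable.
param -> stmts with every symbol nullable, so param is nullable.
No other nonterminal has a production whose RHS symbols are all nullable.

{ decls, expr, param, stmts }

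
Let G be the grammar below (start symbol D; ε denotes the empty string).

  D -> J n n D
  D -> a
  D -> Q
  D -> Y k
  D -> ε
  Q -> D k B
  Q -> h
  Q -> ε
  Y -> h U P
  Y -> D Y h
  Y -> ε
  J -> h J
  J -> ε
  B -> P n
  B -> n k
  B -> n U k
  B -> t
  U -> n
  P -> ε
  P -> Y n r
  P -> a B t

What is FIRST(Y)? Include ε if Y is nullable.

Y -> h U P contributes {h}.
From Y -> D Y h: D, Y nullable, take FIRST(D) ∪ FIRST(Y) ∪ {h} = { a, h, k, n }.
Y -> ε contributes ε.
Union: FIRST(Y) = { a, h, k, n, ε }.

{ a, h, k, n, ε }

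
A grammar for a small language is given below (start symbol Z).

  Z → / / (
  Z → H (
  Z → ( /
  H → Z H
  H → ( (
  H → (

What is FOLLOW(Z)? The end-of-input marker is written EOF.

{ EOF, (, / }

Z is the start symbol, so EOF ∈ FOLLOW(Z).
In H → Z H: add FIRST(H) = { (, / }.
Union: FOLLOW(Z) = { EOF, (, / }.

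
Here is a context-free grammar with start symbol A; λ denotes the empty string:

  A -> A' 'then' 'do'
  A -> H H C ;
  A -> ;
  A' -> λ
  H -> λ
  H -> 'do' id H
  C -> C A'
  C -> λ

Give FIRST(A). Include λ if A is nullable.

From A -> A' 'then' 'do': A' nullable, take FIRST(A') ∪ {'then'} = { 'then' }.
From A -> H H C ;: H, H, C nullable, take FIRST(H) ∪ FIRST(H) ∪ FIRST(C) ∪ {;} = { 'do', ; }.
A -> ; contributes {;}.
Union: FIRST(A) = { 'do', 'then', ; }.

{ 'do', 'then', ; }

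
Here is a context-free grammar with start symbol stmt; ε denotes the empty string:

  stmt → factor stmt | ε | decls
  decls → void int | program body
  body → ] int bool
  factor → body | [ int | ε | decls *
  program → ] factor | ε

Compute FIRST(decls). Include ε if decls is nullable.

decls → void int contributes {void}.
From decls → program body: program nullable, take FIRST(program) ∪ FIRST(body) = { ] }.
Union: FIRST(decls) = { ], void }.

{ ], void }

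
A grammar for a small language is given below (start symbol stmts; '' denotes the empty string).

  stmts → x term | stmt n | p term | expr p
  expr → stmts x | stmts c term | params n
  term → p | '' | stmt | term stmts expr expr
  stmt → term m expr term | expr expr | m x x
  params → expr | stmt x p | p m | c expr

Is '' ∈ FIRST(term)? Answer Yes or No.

term has an ''-production, so term ⇒ ''.

Yes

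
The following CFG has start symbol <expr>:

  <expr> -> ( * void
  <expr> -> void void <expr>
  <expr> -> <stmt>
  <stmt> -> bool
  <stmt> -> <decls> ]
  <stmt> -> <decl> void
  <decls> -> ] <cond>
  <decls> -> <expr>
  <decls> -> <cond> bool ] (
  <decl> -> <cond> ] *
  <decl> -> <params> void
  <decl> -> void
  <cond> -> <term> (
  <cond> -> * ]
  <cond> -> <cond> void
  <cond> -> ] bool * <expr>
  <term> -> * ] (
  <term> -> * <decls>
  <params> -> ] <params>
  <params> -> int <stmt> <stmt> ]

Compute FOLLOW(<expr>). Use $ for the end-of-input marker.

<expr> is the start symbol, so $ ∈ FOLLOW(<expr>).
In <expr> -> void void <expr>: <expr> is at the end, add FOLLOW(<expr>) = { $, (, ], bool, void }.
In <decls> -> <expr>: <expr> is at the end, add FOLLOW(<decls>) = { (, ] }.
In <cond> -> ] bool * <expr>: <expr> is at the end, add FOLLOW(<cond>) = { (, ], bool, void }.
Union: FOLLOW(<expr>) = { $, (, ], bool, void }.

{ $, (, ], bool, void }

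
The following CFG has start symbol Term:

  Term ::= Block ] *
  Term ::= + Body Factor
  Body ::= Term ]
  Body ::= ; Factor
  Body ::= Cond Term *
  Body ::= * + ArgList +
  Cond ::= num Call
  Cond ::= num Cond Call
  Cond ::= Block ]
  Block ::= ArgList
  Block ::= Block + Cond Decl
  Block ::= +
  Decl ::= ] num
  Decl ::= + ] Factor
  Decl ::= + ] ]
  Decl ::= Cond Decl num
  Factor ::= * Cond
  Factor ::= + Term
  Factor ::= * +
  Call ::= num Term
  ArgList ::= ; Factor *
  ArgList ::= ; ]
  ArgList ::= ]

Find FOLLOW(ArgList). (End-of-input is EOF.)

{ +, ] }

In Body ::= * + ArgList +: add FIRST(+) = { + }.
In Block ::= ArgList: ArgList is at the end, add FOLLOW(Block) = { +, ] }.
Union: FOLLOW(ArgList) = { +, ] }.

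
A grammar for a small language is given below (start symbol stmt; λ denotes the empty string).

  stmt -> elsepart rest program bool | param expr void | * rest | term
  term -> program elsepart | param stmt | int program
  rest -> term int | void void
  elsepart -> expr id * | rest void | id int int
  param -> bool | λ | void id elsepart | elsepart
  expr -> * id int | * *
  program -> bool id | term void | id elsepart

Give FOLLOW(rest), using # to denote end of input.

In stmt -> elsepart rest program bool: add FIRST(program bool) = { *, bool, id, int, void }.
In stmt -> * rest: rest is at the end, add FOLLOW(stmt) = { #, int, void }.
In elsepart -> rest void: add FIRST(void) = { void }.
Union: FOLLOW(rest) = { #, *, bool, id, int, void }.

{ #, *, bool, id, int, void }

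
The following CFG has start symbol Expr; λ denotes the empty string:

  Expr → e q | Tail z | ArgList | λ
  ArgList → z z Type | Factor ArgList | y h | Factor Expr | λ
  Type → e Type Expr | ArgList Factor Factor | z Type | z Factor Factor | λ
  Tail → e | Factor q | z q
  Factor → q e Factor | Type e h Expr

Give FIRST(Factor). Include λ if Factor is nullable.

Factor → q e Factor contributes {q}.
From Factor → Type e h Expr: Type nullable, take FIRST(Type) ∪ {e} = { e, q, y, z }.
Union: FIRST(Factor) = { e, q, y, z }.

{ e, q, y, z }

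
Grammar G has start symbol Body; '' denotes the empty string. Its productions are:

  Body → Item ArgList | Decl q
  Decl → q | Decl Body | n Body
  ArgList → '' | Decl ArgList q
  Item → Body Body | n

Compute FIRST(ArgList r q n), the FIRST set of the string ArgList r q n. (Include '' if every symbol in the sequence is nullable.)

Add FIRST(ArgList)\{''} = { n, q }; ArgList is nullable, continue.
r is a terminal; add {r} and stop.

{ n, q, r }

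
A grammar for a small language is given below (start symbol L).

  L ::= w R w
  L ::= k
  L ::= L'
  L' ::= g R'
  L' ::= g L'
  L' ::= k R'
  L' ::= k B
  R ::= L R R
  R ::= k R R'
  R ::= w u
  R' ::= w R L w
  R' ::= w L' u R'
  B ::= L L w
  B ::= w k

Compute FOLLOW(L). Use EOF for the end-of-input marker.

L is the start symbol, so EOF ∈ FOLLOW(L).
In R ::= L R R: add FIRST(R R) = { g, k, w }.
In R' ::= w R L w: add FIRST(w) = { w }.
In B ::= L L w: add FIRST(L w) = { g, k, w }.
In B ::= L L w: add FIRST(w) = { w }.
Union: FOLLOW(L) = { EOF, g, k, w }.

{ EOF, g, k, w }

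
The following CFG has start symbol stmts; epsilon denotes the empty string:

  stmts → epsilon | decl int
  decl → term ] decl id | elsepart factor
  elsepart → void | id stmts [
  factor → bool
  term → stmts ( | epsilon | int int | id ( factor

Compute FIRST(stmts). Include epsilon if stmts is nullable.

stmts → epsilon contributes epsilon.
From stmts → decl int: add FIRST(decl) = { (, ], id, int, void }.
Union: FIRST(stmts) = { (, ], id, int, void, epsilon }.

{ (, ], id, int, void, epsilon }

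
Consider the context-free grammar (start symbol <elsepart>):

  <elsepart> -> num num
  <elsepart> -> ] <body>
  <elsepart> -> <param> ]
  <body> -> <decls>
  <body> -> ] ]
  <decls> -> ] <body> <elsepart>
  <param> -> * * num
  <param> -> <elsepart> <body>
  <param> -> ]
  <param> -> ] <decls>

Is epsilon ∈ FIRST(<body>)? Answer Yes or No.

No nonterminal in this grammar is nullable.
No production of <body> has an RHS whose symbols are all nullable, so <body> is not nullable.

No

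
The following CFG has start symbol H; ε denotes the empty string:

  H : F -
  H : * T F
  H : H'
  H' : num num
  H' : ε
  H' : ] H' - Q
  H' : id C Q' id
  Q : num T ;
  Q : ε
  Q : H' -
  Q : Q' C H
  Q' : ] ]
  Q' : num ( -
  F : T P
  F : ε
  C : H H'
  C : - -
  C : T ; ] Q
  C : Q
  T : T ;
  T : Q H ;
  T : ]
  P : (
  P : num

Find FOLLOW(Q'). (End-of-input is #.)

In H' : id C Q' id: add FIRST(id) = { id }.
In Q : Q' C H: add FIRST(C H)\{ε} = { *, -, ;, ], id, num }.
  Since C H is nullable, also add FOLLOW(Q) = { #, *, -, ;, ], id, num }.
Union: FOLLOW(Q') = { #, *, -, ;, ], id, num }.

{ #, *, -, ;, ], id, num }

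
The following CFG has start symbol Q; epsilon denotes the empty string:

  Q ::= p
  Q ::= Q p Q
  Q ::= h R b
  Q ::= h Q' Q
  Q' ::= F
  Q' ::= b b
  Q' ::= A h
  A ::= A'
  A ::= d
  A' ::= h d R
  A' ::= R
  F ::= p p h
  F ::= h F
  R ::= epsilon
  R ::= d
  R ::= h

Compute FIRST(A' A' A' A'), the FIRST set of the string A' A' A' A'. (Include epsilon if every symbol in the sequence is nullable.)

Add FIRST(A')\{epsilon} = { d, h }; A' is nullable, continue.
Add FIRST(A')\{epsilon} = { d, h }; A' is nullable, continue.
Add FIRST(A')\{epsilon} = { d, h }; A' is nullable, continue.
Add FIRST(A')\{epsilon} = { d, h }; A' is nullable, continue.
Every symbol is nullable, so include epsilon.

{ d, h, epsilon }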